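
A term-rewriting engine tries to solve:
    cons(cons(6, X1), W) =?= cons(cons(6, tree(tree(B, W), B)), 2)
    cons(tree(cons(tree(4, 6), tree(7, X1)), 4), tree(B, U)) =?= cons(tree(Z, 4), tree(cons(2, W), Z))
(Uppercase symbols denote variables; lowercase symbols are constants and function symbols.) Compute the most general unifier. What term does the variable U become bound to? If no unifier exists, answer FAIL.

cons(tree(4, 6), tree(7, tree(tree(cons(2, 2), 2), cons(2, 2))))

Decompose cons/2: cons(6, X1) =?= cons(6, tree(tree(B, W), B)),  W =?= 2.
Decompose cons/2: 6 =?= 6,  X1 =?= tree(tree(B, W), B).
Delete trivial equation 6 =?= 6.
Bind X1 := tree(tree(B, W), B); substituting into the one remaining equation that mentions X1 gives: cons(tree(cons(tree(4, 6), tree(7, tree(tree(B, W), B))), 4), tree(B, U)) =?= cons(tree(Z, 4), tree(cons(2, W), Z)).
Bind W := 2; substituting into the remaining equation gives: cons(tree(cons(tree(4, 6), tree(7, tree(tree(B, 2), B))), 4), tree(B, U)) =?= cons(tree(Z, 4), tree(cons(2, 2), Z)). Substituting into the earlier binding gives X1 := tree(tree(B, 2), B).
Decompose cons/2: tree(cons(tree(4, 6), tree(7, tree(tree(B, 2), B))), 4) =?= tree(Z, 4),  tree(B, U) =?= tree(cons(2, 2), Z).
Decompose tree/2: cons(tree(4, 6), tree(7, tree(tree(B, 2), B))) =?= Z,  4 =?= 4.
Bind Z := cons(tree(4, 6), tree(7, tree(tree(B, 2), B))); substituting into the one remaining equation that mentions Z gives: tree(B, U) =?= tree(cons(2, 2), cons(tree(4, 6), tree(7, tree(tree(B, 2), B)))).
Delete trivial equation 4 =?= 4.
Decompose tree/2: B =?= cons(2, 2),  U =?= cons(tree(4, 6), tree(7, tree(tree(B, 2), B))).
Bind B := cons(2, 2); substituting into the remaining equation gives: U =?= cons(tree(4, 6), tree(7, tree(tree(cons(2, 2), 2), cons(2, 2)))). Substituting into the earlier bindings gives X1 := tree(tree(cons(2, 2), 2), cons(2, 2)), Z := cons(tree(4, 6), tree(7, tree(tree(cons(2, 2), 2), cons(2, 2)))).
Bind U := cons(tree(4, 6), tree(7, tree(tree(cons(2, 2), 2), cons(2, 2)))).
MGU = { X1 := tree(tree(cons(2, 2), 2), cons(2, 2)), W := 2, Z := cons(tree(4, 6), tree(7, tree(tree(cons(2, 2), 2), cons(2, 2)))), B := cons(2, 2), U := cons(tree(4, 6), tree(7, tree(tree(cons(2, 2), 2), cons(2, 2)))) }, so U := cons(tree(4, 6), tree(7, tree(tree(cons(2, 2), 2), cons(2, 2)))).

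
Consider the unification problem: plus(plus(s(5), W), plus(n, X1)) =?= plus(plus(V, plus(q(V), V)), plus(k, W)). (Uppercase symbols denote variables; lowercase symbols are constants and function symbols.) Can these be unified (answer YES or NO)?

Decompose plus/2: plus(s(5), W) =?= plus(V, plus(q(V), V)),  plus(n, X1) =?= plus(k, W).
Decompose plus/2: s(5) =?= V,  W =?= plus(q(V), V).
Bind V := s(5); substituting into the one remaining equation that mentions V gives: W =?= plus(q(s(5)), s(5)).
Bind W := plus(q(s(5)), s(5)); substituting into the remaining equation gives: plus(n, X1) =?= plus(k, plus(q(s(5)), s(5))).
Decompose plus/2: n =?= k,  X1 =?= plus(q(s(5)), s(5)).
Clash: constants n and k differ; no unifier exists.

NO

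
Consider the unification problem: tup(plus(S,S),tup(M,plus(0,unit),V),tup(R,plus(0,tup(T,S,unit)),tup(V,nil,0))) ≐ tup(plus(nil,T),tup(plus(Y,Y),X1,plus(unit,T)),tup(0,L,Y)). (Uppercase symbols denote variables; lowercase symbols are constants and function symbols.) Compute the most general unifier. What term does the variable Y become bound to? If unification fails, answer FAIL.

Decompose tup/3: plus(S,S) ≐ plus(nil,T),  tup(M,plus(0,unit),V) ≐ tup(plus(Y,Y),X1,plus(unit,T)),  tup(R,plus(0,tup(T,S,unit)),tup(V,nil,0)) ≐ tup(0,L,Y).
Decompose plus/2: S ≐ nil,  S ≐ T.
Bind S := nil; substituting into the 2 remaining equations that mention S gives: nil ≐ T,  tup(R,plus(0,tup(T,nil,unit)),tup(V,nil,0)) ≐ tup(0,L,Y).
Bind T := nil; substituting into the remaining equations gives: tup(M,plus(0,unit),V) ≐ tup(plus(Y,Y),X1,plus(unit,nil)),  tup(R,plus(0,tup(nil,nil,unit)),tup(V,nil,0)) ≐ tup(0,L,Y).
Decompose tup/3: M ≐ plus(Y,Y),  plus(0,unit) ≐ X1,  V ≐ plus(unit,nil).
Bind M := plus(Y,Y); no other remaining equation mentions M.
Bind X1 := plus(0,unit); no other remaining equation mentions X1.
Bind V := plus(unit,nil); substituting into the remaining equation gives: tup(R,plus(0,tup(nil,nil,unit)),tup(plus(unit,nil),nil,0)) ≐ tup(0,L,Y).
Decompose tup/3: R ≐ 0,  plus(0,tup(nil,nil,unit)) ≐ L,  tup(plus(unit,nil),nil,0) ≐ Y.
Bind R := 0; no other remaining equation mentions R.
Bind L := plus(0,tup(nil,nil,unit)); no other remaining equation mentions L.
Bind Y := tup(plus(unit,nil),nil,0). Substituting into the earlier binding gives M := plus(tup(plus(unit,nil),nil,0),tup(plus(unit,nil),nil,0)).
MGU = { S ↦ nil, T ↦ nil, M ↦ plus(tup(plus(unit,nil),nil,0),tup(plus(unit,nil),nil,0)), X1 ↦ plus(0,unit), V ↦ plus(unit,nil), R ↦ 0, L ↦ plus(0,tup(nil,nil,unit)), Y ↦ tup(plus(unit,nil),nil,0) }, so Y ↦ tup(plus(unit,nil),nil,0).

tup(plus(unit,nil),nil,0)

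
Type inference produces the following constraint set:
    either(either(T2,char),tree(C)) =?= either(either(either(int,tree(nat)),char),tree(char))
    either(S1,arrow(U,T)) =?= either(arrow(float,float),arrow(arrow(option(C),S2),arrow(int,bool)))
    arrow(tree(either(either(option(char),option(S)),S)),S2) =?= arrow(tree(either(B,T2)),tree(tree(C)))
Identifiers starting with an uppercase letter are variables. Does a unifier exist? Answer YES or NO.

YES

Decompose either/2: either(T2,char) =?= either(either(int,tree(nat)),char),  tree(C) =?= tree(char).
Decompose either/2: T2 =?= either(int,tree(nat)),  char =?= char.
Bind T2 := either(int,tree(nat)); substituting into the one remaining equation that mentions T2 gives: arrow(tree(either(either(option(char),option(S)),S)),S2) =?= arrow(tree(either(B,either(int,tree(nat)))),tree(tree(C))).
Delete trivial equation char =?= char.
Decompose tree/1: C =?= char.
Bind C := char; substituting into the remaining equations gives: either(S1,arrow(U,T)) =?= either(arrow(float,float),arrow(arrow(option(char),S2),arrow(int,bool))),  arrow(tree(either(either(option(char),option(S)),S)),S2) =?= arrow(tree(either(B,either(int,tree(nat)))),tree(tree(char))).
Decompose either/2: S1 =?= arrow(float,float),  arrow(U,T) =?= arrow(arrow(option(char),S2),arrow(int,bool)).
Bind S1 := arrow(float,float); no other remaining equation mentions S1.
Decompose arrow/2: U =?= arrow(option(char),S2),  T =?= arrow(int,bool).
Bind U := arrow(option(char),S2); no other remaining equation mentions U.
Bind T := arrow(int,bool); no other remaining equation mentions T.
Decompose arrow/2: tree(either(either(option(char),option(S)),S)) =?= tree(either(B,either(int,tree(nat)))),  S2 =?= tree(tree(char)).
Decompose tree/1: either(either(option(char),option(S)),S) =?= either(B,either(int,tree(nat))).
Decompose either/2: either(option(char),option(S)) =?= B,  S =?= either(int,tree(nat)).
Bind B := either(option(char),option(S)); no other remaining equation mentions B.
Bind S := either(int,tree(nat)); no other remaining equation mentions S. Substituting into the earlier binding gives B := either(option(char),option(either(int,tree(nat)))).
Bind S2 := tree(tree(char)). Substituting into the earlier binding gives U := arrow(option(char),tree(tree(char))).
No equations remain and no clash or occurs-check failure arose, so a unifier exists.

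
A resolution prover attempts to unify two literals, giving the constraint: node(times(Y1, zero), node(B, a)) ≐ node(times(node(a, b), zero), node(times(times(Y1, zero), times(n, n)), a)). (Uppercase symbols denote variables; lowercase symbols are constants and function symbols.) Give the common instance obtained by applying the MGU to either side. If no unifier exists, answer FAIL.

Decompose node/2: times(Y1, zero) ≐ times(node(a, b), zero),  node(B, a) ≐ node(times(times(Y1, zero), times(n, n)), a).
Decompose times/2: Y1 ≐ node(a, b),  zero ≐ zero.
Bind Y1 := node(a, b); substituting into the one remaining equation that mentions Y1 gives: node(B, a) ≐ node(times(times(node(a, b), zero), times(n, n)), a).
Delete trivial equation zero ≐ zero.
Decompose node/2: B ≐ times(times(node(a, b), zero), times(n, n)),  a ≐ a.
Bind B := times(times(node(a, b), zero), times(n, n)); no other remaining equation mentions B.
Delete trivial equation a ≐ a.
Applying the MGU to either side gives node(times(node(a, b), zero), node(times(times(node(a, b), zero), times(n, n)), a)).

node(times(node(a, b), zero), node(times(times(node(a, b), zero), times(n, n)), a))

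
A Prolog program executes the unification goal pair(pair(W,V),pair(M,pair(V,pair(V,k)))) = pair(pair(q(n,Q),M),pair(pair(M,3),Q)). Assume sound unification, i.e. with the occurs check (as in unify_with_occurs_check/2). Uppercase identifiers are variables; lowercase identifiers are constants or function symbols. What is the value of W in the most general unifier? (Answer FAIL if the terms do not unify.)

Decompose pair/2: pair(W,V) = pair(q(n,Q),M),  pair(M,pair(V,pair(V,k))) = pair(pair(M,3),Q).
Decompose pair/2: W = q(n,Q),  V = M.
Bind W := q(n,Q); no other remaining equation mentions W.
Bind V := M; substituting into the remaining equation gives: pair(M,pair(M,pair(M,k))) = pair(pair(M,3),Q).
Decompose pair/2: M = pair(M,3),  pair(M,pair(M,k)) = Q.
Occurs check fails: M occurs in pair(M,3); the equation M = pair(M,3) has no finite solution.

FAIL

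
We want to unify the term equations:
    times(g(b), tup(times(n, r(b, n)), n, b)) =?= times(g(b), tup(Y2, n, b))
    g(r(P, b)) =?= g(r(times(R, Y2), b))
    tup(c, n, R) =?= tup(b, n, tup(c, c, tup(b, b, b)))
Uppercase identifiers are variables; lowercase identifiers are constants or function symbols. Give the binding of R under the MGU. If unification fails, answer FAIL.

FAIL

Decompose times/2: g(b) =?= g(b),  tup(times(n, r(b, n)), n, b) =?= tup(Y2, n, b).
Delete trivial equation g(b) =?= g(b).
Decompose tup/3: times(n, r(b, n)) =?= Y2,  n =?= n,  b =?= b.
Bind Y2 := times(n, r(b, n)); substituting into the one remaining equation that mentions Y2 gives: g(r(P, b)) =?= g(r(times(R, times(n, r(b, n))), b)).
Delete trivial equation n =?= n.
Delete trivial equation b =?= b.
Decompose g/1: r(P, b) =?= r(times(R, times(n, r(b, n))), b).
Decompose r/2: P =?= times(R, times(n, r(b, n))),  b =?= b.
Bind P := times(R, times(n, r(b, n))); no other remaining equation mentions P.
Delete trivial equation b =?= b.
Decompose tup/3: c =?= b,  n =?= n,  R =?= tup(c, c, tup(b, b, b)).
Clash: constants c and b differ; no unifier exists.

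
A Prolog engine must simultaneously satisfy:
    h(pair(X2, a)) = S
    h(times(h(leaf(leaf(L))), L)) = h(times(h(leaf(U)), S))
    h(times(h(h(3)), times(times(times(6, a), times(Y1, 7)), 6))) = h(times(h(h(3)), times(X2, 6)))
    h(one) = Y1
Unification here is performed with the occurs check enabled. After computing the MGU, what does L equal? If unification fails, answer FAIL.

Bind S := h(pair(X2, a)); substituting into the one remaining equation that mentions S gives: h(times(h(leaf(leaf(L))), L)) = h(times(h(leaf(U)), h(pair(X2, a)))).
Decompose h/1: times(h(leaf(leaf(L))), L) = times(h(leaf(U)), h(pair(X2, a))).
Decompose times/2: h(leaf(leaf(L))) = h(leaf(U)),  L = h(pair(X2, a)).
Decompose h/1: leaf(leaf(L)) = leaf(U).
Decompose leaf/1: leaf(L) = U.
Bind U := leaf(L); no other remaining equation mentions U.
Bind L := h(pair(X2, a)); no other remaining equation mentions L. Substituting into the earlier binding gives U := leaf(h(pair(X2, a))).
Decompose h/1: times(h(h(3)), times(times(times(6, a), times(Y1, 7)), 6)) = times(h(h(3)), times(X2, 6)).
Decompose times/2: h(h(3)) = h(h(3)),  times(times(times(6, a), times(Y1, 7)), 6) = times(X2, 6).
Delete trivial equation h(h(3)) = h(h(3)).
Decompose times/2: times(times(6, a), times(Y1, 7)) = X2,  6 = 6.
Bind X2 := times(times(6, a), times(Y1, 7)); no other remaining equation mentions X2. Substituting into the earlier bindings gives S := h(pair(times(times(6, a), times(Y1, 7)), a)), U := leaf(h(pair(times(times(6, a), times(Y1, 7)), a))), L := h(pair(times(times(6, a), times(Y1, 7)), a)).
Delete trivial equation 6 = 6.
Bind Y1 := h(one). Substituting into the earlier bindings gives S := h(pair(times(times(6, a), times(h(one), 7)), a)), U := leaf(h(pair(times(times(6, a), times(h(one), 7)), a))), L := h(pair(times(times(6, a), times(h(one), 7)), a)), X2 := times(times(6, a), times(h(one), 7)).
MGU = { S -> h(pair(times(times(6, a), times(h(one), 7)), a)), U -> leaf(h(pair(times(times(6, a), times(h(one), 7)), a))), L -> h(pair(times(times(6, a), times(h(one), 7)), a)), X2 -> times(times(6, a), times(h(one), 7)), Y1 -> h(one) }, so L -> h(pair(times(times(6, a), times(h(one), 7)), a)).

h(pair(times(times(6, a), times(h(one), 7)), a))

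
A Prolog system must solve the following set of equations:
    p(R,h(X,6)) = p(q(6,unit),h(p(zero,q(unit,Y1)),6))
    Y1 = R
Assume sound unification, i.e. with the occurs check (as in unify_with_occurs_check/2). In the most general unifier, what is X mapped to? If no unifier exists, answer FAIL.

p(zero,q(unit,q(6,unit)))

Decompose p/2: R = q(6,unit),  h(X,6) = h(p(zero,q(unit,Y1)),6).
Bind R := q(6,unit); substituting into the one remaining equation that mentions R gives: Y1 = q(6,unit).
Decompose h/2: X = p(zero,q(unit,Y1)),  6 = 6.
Bind X := p(zero,q(unit,Y1)); no other remaining equation mentions X.
Delete trivial equation 6 = 6.
Bind Y1 := q(6,unit). Substituting into the earlier binding gives X := p(zero,q(unit,q(6,unit))).
MGU = { R -> q(6,unit), X -> p(zero,q(unit,q(6,unit))), Y1 -> q(6,unit) }, so X -> p(zero,q(unit,q(6,unit))).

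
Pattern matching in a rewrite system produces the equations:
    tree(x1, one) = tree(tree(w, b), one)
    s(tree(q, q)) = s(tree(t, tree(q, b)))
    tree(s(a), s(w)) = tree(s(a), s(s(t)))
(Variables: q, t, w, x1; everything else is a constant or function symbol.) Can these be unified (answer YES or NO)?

NO

Decompose tree/2: x1 = tree(w, b),  one = one.
Bind x1 := tree(w, b); no other remaining equation mentions x1.
Delete trivial equation one = one.
Decompose s/1: tree(q, q) = tree(t, tree(q, b)).
Decompose tree/2: q = t,  q = tree(q, b).
Bind q := t; substituting into the one remaining equation that mentions q gives: t = tree(t, b).
Occurs check fails: t occurs in tree(t, b); the equation t = tree(t, b) has no finite solution.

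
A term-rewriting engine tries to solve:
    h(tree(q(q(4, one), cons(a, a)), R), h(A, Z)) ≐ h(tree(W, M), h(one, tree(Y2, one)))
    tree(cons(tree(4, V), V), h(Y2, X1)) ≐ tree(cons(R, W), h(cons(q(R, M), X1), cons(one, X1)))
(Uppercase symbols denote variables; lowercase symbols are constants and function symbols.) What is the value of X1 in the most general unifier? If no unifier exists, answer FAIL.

FAIL

Decompose h/2: tree(q(q(4, one), cons(a, a)), R) ≐ tree(W, M),  h(A, Z) ≐ h(one, tree(Y2, one)).
Decompose tree/2: q(q(4, one), cons(a, a)) ≐ W,  R ≐ M.
Bind W := q(q(4, one), cons(a, a)); substituting into the one remaining equation that mentions W gives: tree(cons(tree(4, V), V), h(Y2, X1)) ≐ tree(cons(R, q(q(4, one), cons(a, a))), h(cons(q(R, M), X1), cons(one, X1))).
Bind R := M; substituting into the one remaining equation that mentions R gives: tree(cons(tree(4, V), V), h(Y2, X1)) ≐ tree(cons(M, q(q(4, one), cons(a, a))), h(cons(q(M, M), X1), cons(one, X1))).
Decompose h/2: A ≐ one,  Z ≐ tree(Y2, one).
Bind A := one; no other remaining equation mentions A.
Bind Z := tree(Y2, one); no other remaining equation mentions Z.
Decompose tree/2: cons(tree(4, V), V) ≐ cons(M, q(q(4, one), cons(a, a))),  h(Y2, X1) ≐ h(cons(q(M, M), X1), cons(one, X1)).
Decompose cons/2: tree(4, V) ≐ M,  V ≐ q(q(4, one), cons(a, a)).
Bind M := tree(4, V); substituting into the one remaining equation that mentions M gives: h(Y2, X1) ≐ h(cons(q(tree(4, V), tree(4, V)), X1), cons(one, X1)). Substituting into the earlier binding gives R := tree(4, V).
Bind V := q(q(4, one), cons(a, a)); substituting into the remaining equation gives: h(Y2, X1) ≐ h(cons(q(tree(4, q(q(4, one), cons(a, a))), tree(4, q(q(4, one), cons(a, a)))), X1), cons(one, X1)). Substituting into the earlier bindings gives R := tree(4, q(q(4, one), cons(a, a))), M := tree(4, q(q(4, one), cons(a, a))).
Decompose h/2: Y2 ≐ cons(q(tree(4, q(q(4, one), cons(a, a))), tree(4, q(q(4, one), cons(a, a)))), X1),  X1 ≐ cons(one, X1).
Bind Y2 := cons(q(tree(4, q(q(4, one), cons(a, a))), tree(4, q(q(4, one), cons(a, a)))), X1); no other remaining equation mentions Y2. Substituting into the earlier binding gives Z := tree(cons(q(tree(4, q(q(4, one), cons(a, a))), tree(4, q(q(4, one), cons(a, a)))), X1), one).
Occurs check fails: X1 occurs in cons(one, X1); the equation X1 ≐ cons(one, X1) has no finite solution.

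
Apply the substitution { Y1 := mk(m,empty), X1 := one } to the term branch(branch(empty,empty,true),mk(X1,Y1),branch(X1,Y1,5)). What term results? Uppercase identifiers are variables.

branch(branch(empty,empty,true),mk(one,mk(m,empty)),branch(one,mk(m,empty),5))

Replace each occurrence of Y1 with mk(m,empty).
Replace each occurrence of X1 with one.
Result: branch(branch(empty,empty,true),mk(one,mk(m,empty)),branch(one,mk(m,empty),5)).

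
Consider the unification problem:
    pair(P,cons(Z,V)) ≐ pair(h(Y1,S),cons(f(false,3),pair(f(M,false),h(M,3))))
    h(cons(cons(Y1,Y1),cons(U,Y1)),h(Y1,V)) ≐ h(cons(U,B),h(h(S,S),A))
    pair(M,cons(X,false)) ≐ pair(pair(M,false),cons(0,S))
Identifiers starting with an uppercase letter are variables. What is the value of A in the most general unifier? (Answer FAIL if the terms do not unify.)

Decompose pair/2: P ≐ h(Y1,S),  cons(Z,V) ≐ cons(f(false,3),pair(f(M,false),h(M,3))).
Bind P := h(Y1,S); no other remaining equation mentions P.
Decompose cons/2: Z ≐ f(false,3),  V ≐ pair(f(M,false),h(M,3)).
Bind Z := f(false,3); no other remaining equation mentions Z.
Bind V := pair(f(M,false),h(M,3)); substituting into the one remaining equation that mentions V gives: h(cons(cons(Y1,Y1),cons(U,Y1)),h(Y1,pair(f(M,false),h(M,3)))) ≐ h(cons(U,B),h(h(S,S),A)).
Decompose h/2: cons(cons(Y1,Y1),cons(U,Y1)) ≐ cons(U,B),  h(Y1,pair(f(M,false),h(M,3))) ≐ h(h(S,S),A).
Decompose cons/2: cons(Y1,Y1) ≐ U,  cons(U,Y1) ≐ B.
Bind U := cons(Y1,Y1); substituting into the one remaining equation that mentions U gives: cons(cons(Y1,Y1),Y1) ≐ B.
Bind B := cons(cons(Y1,Y1),Y1); no other remaining equation mentions B.
Decompose h/2: Y1 ≐ h(S,S),  pair(f(M,false),h(M,3)) ≐ A.
Bind Y1 := h(S,S); no other remaining equation mentions Y1. Substituting into the earlier bindings gives P := h(h(S,S),S), U := cons(h(S,S),h(S,S)), B := cons(cons(h(S,S),h(S,S)),h(S,S)).
Bind A := pair(f(M,false),h(M,3)); no other remaining equation mentions A.
Decompose pair/2: M ≐ pair(M,false),  cons(X,false) ≐ cons(0,S).
Occurs check fails: M occurs in pair(M,false); the equation M ≐ pair(M,false) has no finite solution.

FAIL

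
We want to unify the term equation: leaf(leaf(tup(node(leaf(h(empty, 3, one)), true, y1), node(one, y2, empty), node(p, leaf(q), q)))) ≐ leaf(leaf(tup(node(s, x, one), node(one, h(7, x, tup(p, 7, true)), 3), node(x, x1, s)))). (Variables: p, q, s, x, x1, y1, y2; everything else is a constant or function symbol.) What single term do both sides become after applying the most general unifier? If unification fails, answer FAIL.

Decompose leaf/1: leaf(tup(node(leaf(h(empty, 3, one)), true, y1), node(one, y2, empty), node(p, leaf(q), q))) ≐ leaf(tup(node(s, x, one), node(one, h(7, x, tup(p, 7, true)), 3), node(x, x1, s))).
Decompose leaf/1: tup(node(leaf(h(empty, 3, one)), true, y1), node(one, y2, empty), node(p, leaf(q), q)) ≐ tup(node(s, x, one), node(one, h(7, x, tup(p, 7, true)), 3), node(x, x1, s)).
Decompose tup/3: node(leaf(h(empty, 3, one)), true, y1) ≐ node(s, x, one),  node(one, y2, empty) ≐ node(one, h(7, x, tup(p, 7, true)), 3),  node(p, leaf(q), q) ≐ node(x, x1, s).
Decompose node/3: leaf(h(empty, 3, one)) ≐ s,  true ≐ x,  y1 ≐ one.
Bind s := leaf(h(empty, 3, one)); substituting into the one remaining equation that mentions s gives: node(p, leaf(q), q) ≐ node(x, x1, leaf(h(empty, 3, one))).
Bind x := true; substituting into the 2 remaining equations that mention x gives: node(one, y2, empty) ≐ node(one, h(7, true, tup(p, 7, true)), 3),  node(p, leaf(q), q) ≐ node(true, x1, leaf(h(empty, 3, one))).
Bind y1 := one; no other remaining equation mentions y1.
Decompose node/3: one ≐ one,  y2 ≐ h(7, true, tup(p, 7, true)),  empty ≐ 3.
Delete trivial equation one ≐ one.
Bind y2 := h(7, true, tup(p, 7, true)); no other remaining equation mentions y2.
Clash: constants empty and 3 differ; no unifier exists.

FAIL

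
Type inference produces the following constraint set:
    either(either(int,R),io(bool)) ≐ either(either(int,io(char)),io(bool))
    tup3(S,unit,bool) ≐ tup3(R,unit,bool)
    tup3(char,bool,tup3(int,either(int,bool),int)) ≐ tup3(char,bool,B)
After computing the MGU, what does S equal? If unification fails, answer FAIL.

Decompose either/2: either(int,R) ≐ either(int,io(char)),  io(bool) ≐ io(bool).
Decompose either/2: int ≐ int,  R ≐ io(char).
Delete trivial equation int ≐ int.
Bind R := io(char); substituting into the one remaining equation that mentions R gives: tup3(S,unit,bool) ≐ tup3(io(char),unit,bool).
Delete trivial equation io(bool) ≐ io(bool).
Decompose tup3/3: S ≐ io(char),  unit ≐ unit,  bool ≐ bool.
Bind S := io(char); no other remaining equation mentions S.
Delete trivial equation unit ≐ unit.
Delete trivial equation bool ≐ bool.
Decompose tup3/3: char ≐ char,  bool ≐ bool,  tup3(int,either(int,bool),int) ≐ B.
Delete trivial equation char ≐ char.
Delete trivial equation bool ≐ bool.
Bind B := tup3(int,either(int,bool),int).
MGU = { R -> io(char), S -> io(char), B -> tup3(int,either(int,bool),int) }, so S -> io(char).

io(char)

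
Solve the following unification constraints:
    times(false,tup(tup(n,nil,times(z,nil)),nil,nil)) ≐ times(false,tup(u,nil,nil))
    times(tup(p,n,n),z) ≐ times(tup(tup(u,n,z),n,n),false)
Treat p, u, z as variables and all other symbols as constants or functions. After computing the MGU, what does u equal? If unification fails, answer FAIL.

Decompose times/2: false ≐ false,  tup(tup(n,nil,times(z,nil)),nil,nil) ≐ tup(u,nil,nil).
Delete trivial equation false ≐ false.
Decompose tup/3: tup(n,nil,times(z,nil)) ≐ u,  nil ≐ nil,  nil ≐ nil.
Bind u := tup(n,nil,times(z,nil)); substituting into the one remaining equation that mentions u gives: times(tup(p,n,n),z) ≐ times(tup(tup(tup(n,nil,times(z,nil)),n,z),n,n),false).
Delete trivial equation nil ≐ nil.
Delete trivial equation nil ≐ nil.
Decompose times/2: tup(p,n,n) ≐ tup(tup(tup(n,nil,times(z,nil)),n,z),n,n),  z ≐ false.
Decompose tup/3: p ≐ tup(tup(n,nil,times(z,nil)),n,z),  n ≐ n,  n ≐ n.
Bind p := tup(tup(n,nil,times(z,nil)),n,z); no other remaining equation mentions p.
Delete trivial equation n ≐ n.
Delete trivial equation n ≐ n.
Bind z := false. Substituting into the earlier bindings gives u := tup(n,nil,times(false,nil)), p := tup(tup(n,nil,times(false,nil)),n,false).
MGU = { u := tup(n,nil,times(false,nil)), p := tup(tup(n,nil,times(false,nil)),n,false), z := false }, so u := tup(n,nil,times(false,nil)).

tup(n,nil,times(false,nil))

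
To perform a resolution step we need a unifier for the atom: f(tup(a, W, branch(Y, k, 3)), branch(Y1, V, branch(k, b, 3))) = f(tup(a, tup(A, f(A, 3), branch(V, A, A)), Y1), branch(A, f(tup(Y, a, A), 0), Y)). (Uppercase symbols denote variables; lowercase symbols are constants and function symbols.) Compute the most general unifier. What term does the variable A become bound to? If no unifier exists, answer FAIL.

branch(branch(k, b, 3), k, 3)

Decompose f/2: tup(a, W, branch(Y, k, 3)) = tup(a, tup(A, f(A, 3), branch(V, A, A)), Y1),  branch(Y1, V, branch(k, b, 3)) = branch(A, f(tup(Y, a, A), 0), Y).
Decompose tup/3: a = a,  W = tup(A, f(A, 3), branch(V, A, A)),  branch(Y, k, 3) = Y1.
Delete trivial equation a = a.
Bind W := tup(A, f(A, 3), branch(V, A, A)); no other remaining equation mentions W.
Bind Y1 := branch(Y, k, 3); substituting into the remaining equation gives: branch(branch(Y, k, 3), V, branch(k, b, 3)) = branch(A, f(tup(Y, a, A), 0), Y).
Decompose branch/3: branch(Y, k, 3) = A,  V = f(tup(Y, a, A), 0),  branch(k, b, 3) = Y.
Bind A := branch(Y, k, 3); substituting into the one remaining equation that mentions A gives: V = f(tup(Y, a, branch(Y, k, 3)), 0). Substituting into the earlier binding gives W := tup(branch(Y, k, 3), f(branch(Y, k, 3), 3), branch(V, branch(Y, k, 3), branch(Y, k, 3))).
Bind V := f(tup(Y, a, branch(Y, k, 3)), 0); no other remaining equation mentions V. Substituting into the earlier binding gives W := tup(branch(Y, k, 3), f(branch(Y, k, 3), 3), branch(f(tup(Y, a, branch(Y, k, 3)), 0), branch(Y, k, 3), branch(Y, k, 3))).
Bind Y := branch(k, b, 3). Substituting into the earlier bindings gives W := tup(branch(branch(k, b, 3), k, 3), f(branch(branch(k, b, 3), k, 3), 3), branch(f(tup(branch(k, b, 3), a, branch(branch(k, b, 3), k, 3)), 0), branch(branch(k, b, 3), k, 3), branch(branch(k, b, 3), k, 3))), Y1 := branch(branch(k, b, 3), k, 3), A := branch(branch(k, b, 3), k, 3), V := f(tup(branch(k, b, 3), a, branch(branch(k, b, 3), k, 3)), 0).
MGU = { W ↦ tup(branch(branch(k, b, 3), k, 3), f(branch(branch(k, b, 3), k, 3), 3), branch(f(tup(branch(k, b, 3), a, branch(branch(k, b, 3), k, 3)), 0), branch(branch(k, b, 3), k, 3), branch(branch(k, b, 3), k, 3))), Y1 ↦ branch(branch(k, b, 3), k, 3), A ↦ branch(branch(k, b, 3), k, 3), V ↦ f(tup(branch(k, b, 3), a, branch(branch(k, b, 3), k, 3)), 0), Y ↦ branch(k, b, 3) }, so A ↦ branch(branch(k, b, 3), k, 3).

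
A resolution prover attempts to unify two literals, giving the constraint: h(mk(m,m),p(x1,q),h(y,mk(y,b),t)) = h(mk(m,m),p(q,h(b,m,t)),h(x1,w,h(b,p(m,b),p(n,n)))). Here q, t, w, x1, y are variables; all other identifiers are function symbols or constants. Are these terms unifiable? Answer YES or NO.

Decompose h/3: mk(m,m) = mk(m,m),  p(x1,q) = p(q,h(b,m,t)),  h(y,mk(y,b),t) = h(x1,w,h(b,p(m,b),p(n,n))).
Delete trivial equation mk(m,m) = mk(m,m).
Decompose p/2: x1 = q,  q = h(b,m,t).
Bind x1 := q; substituting into the one remaining equation that mentions x1 gives: h(y,mk(y,b),t) = h(q,w,h(b,p(m,b),p(n,n))).
Bind q := h(b,m,t); substituting into the remaining equation gives: h(y,mk(y,b),t) = h(h(b,m,t),w,h(b,p(m,b),p(n,n))). Substituting into the earlier binding gives x1 := h(b,m,t).
Decompose h/3: y = h(b,m,t),  mk(y,b) = w,  t = h(b,p(m,b),p(n,n)).
Bind y := h(b,m,t); substituting into the one remaining equation that mentions y gives: mk(h(b,m,t),b) = w.
Bind w := mk(h(b,m,t),b); no other remaining equation mentions w.
Bind t := h(b,p(m,b),p(n,n)). Substituting into the earlier bindings gives x1 := h(b,m,h(b,p(m,b),p(n,n))), q := h(b,m,h(b,p(m,b),p(n,n))), y := h(b,m,h(b,p(m,b),p(n,n))), w := mk(h(b,m,h(b,p(m,b),p(n,n))),b).
No equations remain and no clash or occurs-check failure arose, so a unifier exists.

YES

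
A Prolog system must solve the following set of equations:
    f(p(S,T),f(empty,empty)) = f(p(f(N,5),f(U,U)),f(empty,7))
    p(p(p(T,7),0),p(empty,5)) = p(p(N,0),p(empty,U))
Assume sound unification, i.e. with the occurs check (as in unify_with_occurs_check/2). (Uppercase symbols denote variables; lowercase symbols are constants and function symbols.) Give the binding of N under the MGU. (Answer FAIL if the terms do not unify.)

Decompose f/2: p(S,T) = p(f(N,5),f(U,U)),  f(empty,empty) = f(empty,7).
Decompose p/2: S = f(N,5),  T = f(U,U).
Bind S := f(N,5); no other remaining equation mentions S.
Bind T := f(U,U); substituting into the one remaining equation that mentions T gives: p(p(p(f(U,U),7),0),p(empty,5)) = p(p(N,0),p(empty,U)).
Decompose f/2: empty = empty,  empty = 7.
Delete trivial equation empty = empty.
Clash: constants empty and 7 differ; no unifier exists.

FAIL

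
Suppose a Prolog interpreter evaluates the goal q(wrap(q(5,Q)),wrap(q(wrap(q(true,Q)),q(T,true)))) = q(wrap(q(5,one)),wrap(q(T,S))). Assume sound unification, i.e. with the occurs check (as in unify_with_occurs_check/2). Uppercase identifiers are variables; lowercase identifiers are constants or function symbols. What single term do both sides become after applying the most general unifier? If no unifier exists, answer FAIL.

q(wrap(q(5,one)),wrap(q(wrap(q(true,one)),q(wrap(q(true,one)),true))))

Decompose q/2: wrap(q(5,Q)) = wrap(q(5,one)),  wrap(q(wrap(q(true,Q)),q(T,true))) = wrap(q(T,S)).
Decompose wrap/1: q(5,Q) = q(5,one).
Decompose q/2: 5 = 5,  Q = one.
Delete trivial equation 5 = 5.
Bind Q := one; substituting into the remaining equation gives: wrap(q(wrap(q(true,one)),q(T,true))) = wrap(q(T,S)).
Decompose wrap/1: q(wrap(q(true,one)),q(T,true)) = q(T,S).
Decompose q/2: wrap(q(true,one)) = T,  q(T,true) = S.
Bind T := wrap(q(true,one)); substituting into the remaining equation gives: q(wrap(q(true,one)),true) = S.
Bind S := q(wrap(q(true,one)),true).
Applying the MGU to either side gives q(wrap(q(5,one)),wrap(q(wrap(q(true,one)),q(wrap(q(true,one)),true)))).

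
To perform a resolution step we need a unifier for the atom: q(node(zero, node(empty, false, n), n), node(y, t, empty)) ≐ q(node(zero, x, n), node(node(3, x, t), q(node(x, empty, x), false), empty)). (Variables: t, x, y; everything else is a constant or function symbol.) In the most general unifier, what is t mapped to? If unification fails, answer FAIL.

Decompose q/2: node(zero, node(empty, false, n), n) ≐ node(zero, x, n),  node(y, t, empty) ≐ node(node(3, x, t), q(node(x, empty, x), false), empty).
Decompose node/3: zero ≐ zero,  node(empty, false, n) ≐ x,  n ≐ n.
Delete trivial equation zero ≐ zero.
Bind x := node(empty, false, n); substituting into the one remaining equation that mentions x gives: node(y, t, empty) ≐ node(node(3, node(empty, false, n), t), q(node(node(empty, false, n), empty, node(empty, false, n)), false), empty).
Delete trivial equation n ≐ n.
Decompose node/3: y ≐ node(3, node(empty, false, n), t),  t ≐ q(node(node(empty, false, n), empty, node(empty, false, n)), false),  empty ≐ empty.
Bind y := node(3, node(empty, false, n), t); no other remaining equation mentions y.
Bind t := q(node(node(empty, false, n), empty, node(empty, false, n)), false); no other remaining equation mentions t. Substituting into the earlier binding gives y := node(3, node(empty, false, n), q(node(node(empty, false, n), empty, node(empty, false, n)), false)).
Delete trivial equation empty ≐ empty.
MGU = { x -> node(empty, false, n), y -> node(3, node(empty, false, n), q(node(node(empty, false, n), empty, node(empty, false, n)), false)), t -> q(node(node(empty, false, n), empty, node(empty, false, n)), false) }, so t -> q(node(node(empty, false, n), empty, node(empty, false, n)), false).

q(node(node(empty, false, n), empty, node(empty, false, n)), false)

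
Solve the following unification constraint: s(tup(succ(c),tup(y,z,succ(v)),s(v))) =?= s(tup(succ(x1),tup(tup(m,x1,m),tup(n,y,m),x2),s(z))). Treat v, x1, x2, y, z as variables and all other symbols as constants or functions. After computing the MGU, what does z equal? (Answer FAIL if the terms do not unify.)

Decompose s/1: tup(succ(c),tup(y,z,succ(v)),s(v)) =?= tup(succ(x1),tup(tup(m,x1,m),tup(n,y,m),x2),s(z)).
Decompose tup/3: succ(c) =?= succ(x1),  tup(y,z,succ(v)) =?= tup(tup(m,x1,m),tup(n,y,m),x2),  s(v) =?= s(z).
Decompose succ/1: c =?= x1.
Bind x1 := c; substituting into the one remaining equation that mentions x1 gives: tup(y,z,succ(v)) =?= tup(tup(m,c,m),tup(n,y,m),x2).
Decompose tup/3: y =?= tup(m,c,m),  z =?= tup(n,y,m),  succ(v) =?= x2.
Bind y := tup(m,c,m); substituting into the one remaining equation that mentions y gives: z =?= tup(n,tup(m,c,m),m).
Bind z := tup(n,tup(m,c,m),m); substituting into the one remaining equation that mentions z gives: s(v) =?= s(tup(n,tup(m,c,m),m)).
Bind x2 := succ(v); no other remaining equation mentions x2.
Decompose s/1: v =?= tup(n,tup(m,c,m),m).
Bind v := tup(n,tup(m,c,m),m). Substituting into the earlier binding gives x2 := succ(tup(n,tup(m,c,m),m)).
MGU = { x1 := c, y := tup(m,c,m), z := tup(n,tup(m,c,m),m), x2 := succ(tup(n,tup(m,c,m),m)), v := tup(n,tup(m,c,m),m) }, so z := tup(n,tup(m,c,m),m).

tup(n,tup(m,c,m),m)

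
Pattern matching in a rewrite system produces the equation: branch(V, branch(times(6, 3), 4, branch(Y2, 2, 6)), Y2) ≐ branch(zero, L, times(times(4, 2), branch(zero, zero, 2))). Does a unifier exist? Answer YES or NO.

Decompose branch/3: V ≐ zero,  branch(times(6, 3), 4, branch(Y2, 2, 6)) ≐ L,  Y2 ≐ times(times(4, 2), branch(zero, zero, 2)).
Bind V := zero; no other remaining equation mentions V.
Bind L := branch(times(6, 3), 4, branch(Y2, 2, 6)); no other remaining equation mentions L.
Bind Y2 := times(times(4, 2), branch(zero, zero, 2)). Substituting into the earlier binding gives L := branch(times(6, 3), 4, branch(times(times(4, 2), branch(zero, zero, 2)), 2, 6)).
No equations remain and no clash or occurs-check failure arose, so a unifier exists.

YES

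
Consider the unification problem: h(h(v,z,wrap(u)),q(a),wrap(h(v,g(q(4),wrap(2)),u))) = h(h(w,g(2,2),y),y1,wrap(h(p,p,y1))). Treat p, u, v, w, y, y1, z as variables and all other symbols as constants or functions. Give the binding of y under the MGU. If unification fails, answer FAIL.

wrap(q(a))

Decompose h/3: h(v,z,wrap(u)) = h(w,g(2,2),y),  q(a) = y1,  wrap(h(v,g(q(4),wrap(2)),u)) = wrap(h(p,p,y1)).
Decompose h/3: v = w,  z = g(2,2),  wrap(u) = y.
Bind v := w; substituting into the one remaining equation that mentions v gives: wrap(h(w,g(q(4),wrap(2)),u)) = wrap(h(p,p,y1)).
Bind z := g(2,2); no other remaining equation mentions z.
Bind y := wrap(u); no other remaining equation mentions y.
Bind y1 := q(a); substituting into the remaining equation gives: wrap(h(w,g(q(4),wrap(2)),u)) = wrap(h(p,p,q(a))).
Decompose wrap/1: h(w,g(q(4),wrap(2)),u) = h(p,p,q(a)).
Decompose h/3: w = p,  g(q(4),wrap(2)) = p,  u = q(a).
Bind w := p; no other remaining equation mentions w. Substituting into the earlier binding gives v := p.
Bind p := g(q(4),wrap(2)); no other remaining equation mentions p. Substituting into the earlier bindings gives v := g(q(4),wrap(2)), w := g(q(4),wrap(2)).
Bind u := q(a). Substituting into the earlier binding gives y := wrap(q(a)).
MGU = { v := g(q(4),wrap(2)), z := g(2,2), y := wrap(q(a)), y1 := q(a), w := g(q(4),wrap(2)), p := g(q(4),wrap(2)), u := q(a) }, so y := wrap(q(a)).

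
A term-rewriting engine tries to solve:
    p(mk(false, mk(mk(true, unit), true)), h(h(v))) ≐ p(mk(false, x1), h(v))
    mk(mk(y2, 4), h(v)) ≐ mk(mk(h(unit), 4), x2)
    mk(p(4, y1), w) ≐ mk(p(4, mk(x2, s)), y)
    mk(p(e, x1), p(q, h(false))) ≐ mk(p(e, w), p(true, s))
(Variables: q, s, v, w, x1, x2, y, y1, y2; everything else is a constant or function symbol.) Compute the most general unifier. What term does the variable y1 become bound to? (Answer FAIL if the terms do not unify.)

Decompose p/2: mk(false, mk(mk(true, unit), true)) ≐ mk(false, x1),  h(h(v)) ≐ h(v).
Decompose mk/2: false ≐ false,  mk(mk(true, unit), true) ≐ x1.
Delete trivial equation false ≐ false.
Bind x1 := mk(mk(true, unit), true); substituting into the one remaining equation that mentions x1 gives: mk(p(e, mk(mk(true, unit), true)), p(q, h(false))) ≐ mk(p(e, w), p(true, s)).
Decompose h/1: h(v) ≐ v.
Occurs check fails: v occurs in h(v); the equation v ≐ h(v) has no finite solution.

FAIL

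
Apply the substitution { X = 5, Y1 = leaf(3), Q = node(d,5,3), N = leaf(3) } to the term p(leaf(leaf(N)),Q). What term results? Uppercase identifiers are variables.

p(leaf(leaf(leaf(3))),node(d,5,3))

Replace each occurrence of Q with node(d,5,3).
Replace each occurrence of N with leaf(3).
Result: p(leaf(leaf(leaf(3))),node(d,5,3)).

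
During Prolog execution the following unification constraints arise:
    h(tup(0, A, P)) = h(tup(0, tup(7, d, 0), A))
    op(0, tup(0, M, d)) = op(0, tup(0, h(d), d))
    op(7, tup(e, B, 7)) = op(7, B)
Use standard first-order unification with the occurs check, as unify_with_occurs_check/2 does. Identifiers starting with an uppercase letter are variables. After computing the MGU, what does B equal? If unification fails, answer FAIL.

FAIL

Decompose h/1: tup(0, A, P) = tup(0, tup(7, d, 0), A).
Decompose tup/3: 0 = 0,  A = tup(7, d, 0),  P = A.
Delete trivial equation 0 = 0.
Bind A := tup(7, d, 0); substituting into the one remaining equation that mentions A gives: P = tup(7, d, 0).
Bind P := tup(7, d, 0); no other remaining equation mentions P.
Decompose op/2: 0 = 0,  tup(0, M, d) = tup(0, h(d), d).
Delete trivial equation 0 = 0.
Decompose tup/3: 0 = 0,  M = h(d),  d = d.
Delete trivial equation 0 = 0.
Bind M := h(d); no other remaining equation mentions M.
Delete trivial equation d = d.
Decompose op/2: 7 = 7,  tup(e, B, 7) = B.
Delete trivial equation 7 = 7.
Occurs check fails: B occurs in tup(e, B, 7); the equation B = tup(e, B, 7) has no finite solution.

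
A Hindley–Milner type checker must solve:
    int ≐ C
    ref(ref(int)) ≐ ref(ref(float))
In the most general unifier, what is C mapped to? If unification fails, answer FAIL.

FAIL

Bind C := int; no other remaining equation mentions C.
Decompose ref/1: ref(int) ≐ ref(float).
Decompose ref/1: int ≐ float.
Clash: constants int and float differ; no unifier exists.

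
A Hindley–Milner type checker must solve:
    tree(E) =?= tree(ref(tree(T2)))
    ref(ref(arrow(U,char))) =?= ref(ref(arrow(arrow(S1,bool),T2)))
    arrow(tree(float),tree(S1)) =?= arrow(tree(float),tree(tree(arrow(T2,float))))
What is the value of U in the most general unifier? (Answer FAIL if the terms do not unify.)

Decompose tree/1: E =?= ref(tree(T2)).
Bind E := ref(tree(T2)); no other remaining equation mentions E.
Decompose ref/1: ref(arrow(U,char)) =?= ref(arrow(arrow(S1,bool),T2)).
Decompose ref/1: arrow(U,char) =?= arrow(arrow(S1,bool),T2).
Decompose arrow/2: U =?= arrow(S1,bool),  char =?= T2.
Bind U := arrow(S1,bool); no other remaining equation mentions U.
Bind T2 := char; substituting into the remaining equation gives: arrow(tree(float),tree(S1)) =?= arrow(tree(float),tree(tree(arrow(char,float)))). Substituting into the earlier binding gives E := ref(tree(char)).
Decompose arrow/2: tree(float) =?= tree(float),  tree(S1) =?= tree(tree(arrow(char,float))).
Delete trivial equation tree(float) =?= tree(float).
Decompose tree/1: S1 =?= tree(arrow(char,float)).
Bind S1 := tree(arrow(char,float)). Substituting into the earlier binding gives U := arrow(tree(arrow(char,float)),bool).
MGU = { E := ref(tree(char)), U := arrow(tree(arrow(char,float)),bool), T2 := char, S1 := tree(arrow(char,float)) }, so U := arrow(tree(arrow(char,float)),bool).

arrow(tree(arrow(char,float)),bool)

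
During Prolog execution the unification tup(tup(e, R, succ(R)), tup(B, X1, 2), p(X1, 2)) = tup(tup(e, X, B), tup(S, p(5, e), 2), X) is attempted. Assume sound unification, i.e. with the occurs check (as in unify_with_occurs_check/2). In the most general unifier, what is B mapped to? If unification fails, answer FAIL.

Decompose tup/3: tup(e, R, succ(R)) = tup(e, X, B),  tup(B, X1, 2) = tup(S, p(5, e), 2),  p(X1, 2) = X.
Decompose tup/3: e = e,  R = X,  succ(R) = B.
Delete trivial equation e = e.
Bind R := X; substituting into the one remaining equation that mentions R gives: succ(X) = B.
Bind B := succ(X); substituting into the one remaining equation that mentions B gives: tup(succ(X), X1, 2) = tup(S, p(5, e), 2).
Decompose tup/3: succ(X) = S,  X1 = p(5, e),  2 = 2.
Bind S := succ(X); no other remaining equation mentions S.
Bind X1 := p(5, e); substituting into the one remaining equation that mentions X1 gives: p(p(5, e), 2) = X.
Delete trivial equation 2 = 2.
Bind X := p(p(5, e), 2). Substituting into the earlier bindings gives R := p(p(5, e), 2), B := succ(p(p(5, e), 2)), S := succ(p(p(5, e), 2)).
MGU = { R -> p(p(5, e), 2), B -> succ(p(p(5, e), 2)), S -> succ(p(p(5, e), 2)), X1 -> p(5, e), X -> p(p(5, e), 2) }, so B -> succ(p(p(5, e), 2)).

succ(p(p(5, e), 2))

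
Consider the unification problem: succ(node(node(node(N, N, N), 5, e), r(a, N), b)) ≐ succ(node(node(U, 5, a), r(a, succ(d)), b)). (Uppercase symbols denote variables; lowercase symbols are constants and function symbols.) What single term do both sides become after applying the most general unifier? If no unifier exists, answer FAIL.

FAIL

Decompose succ/1: node(node(node(N, N, N), 5, e), r(a, N), b) ≐ node(node(U, 5, a), r(a, succ(d)), b).
Decompose node/3: node(node(N, N, N), 5, e) ≐ node(U, 5, a),  r(a, N) ≐ r(a, succ(d)),  b ≐ b.
Decompose node/3: node(N, N, N) ≐ U,  5 ≐ 5,  e ≐ a.
Bind U := node(N, N, N); no other remaining equation mentions U.
Delete trivial equation 5 ≐ 5.
Clash: constants e and a differ; no unifier exists.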